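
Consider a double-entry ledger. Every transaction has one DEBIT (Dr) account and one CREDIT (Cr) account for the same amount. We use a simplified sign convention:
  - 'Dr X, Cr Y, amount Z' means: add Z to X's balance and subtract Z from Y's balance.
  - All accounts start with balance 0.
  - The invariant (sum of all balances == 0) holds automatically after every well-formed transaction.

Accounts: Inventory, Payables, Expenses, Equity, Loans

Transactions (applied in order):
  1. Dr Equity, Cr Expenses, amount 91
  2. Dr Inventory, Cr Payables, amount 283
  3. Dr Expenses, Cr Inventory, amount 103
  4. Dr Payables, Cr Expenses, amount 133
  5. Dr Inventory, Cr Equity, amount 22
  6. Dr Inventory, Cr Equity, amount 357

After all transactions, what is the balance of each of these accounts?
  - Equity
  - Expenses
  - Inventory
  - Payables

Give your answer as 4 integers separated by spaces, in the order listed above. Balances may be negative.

Answer: -288 -121 559 -150

Derivation:
After txn 1 (Dr Equity, Cr Expenses, amount 91): Equity=91 Expenses=-91
After txn 2 (Dr Inventory, Cr Payables, amount 283): Equity=91 Expenses=-91 Inventory=283 Payables=-283
After txn 3 (Dr Expenses, Cr Inventory, amount 103): Equity=91 Expenses=12 Inventory=180 Payables=-283
After txn 4 (Dr Payables, Cr Expenses, amount 133): Equity=91 Expenses=-121 Inventory=180 Payables=-150
After txn 5 (Dr Inventory, Cr Equity, amount 22): Equity=69 Expenses=-121 Inventory=202 Payables=-150
After txn 6 (Dr Inventory, Cr Equity, amount 357): Equity=-288 Expenses=-121 Inventory=559 Payables=-150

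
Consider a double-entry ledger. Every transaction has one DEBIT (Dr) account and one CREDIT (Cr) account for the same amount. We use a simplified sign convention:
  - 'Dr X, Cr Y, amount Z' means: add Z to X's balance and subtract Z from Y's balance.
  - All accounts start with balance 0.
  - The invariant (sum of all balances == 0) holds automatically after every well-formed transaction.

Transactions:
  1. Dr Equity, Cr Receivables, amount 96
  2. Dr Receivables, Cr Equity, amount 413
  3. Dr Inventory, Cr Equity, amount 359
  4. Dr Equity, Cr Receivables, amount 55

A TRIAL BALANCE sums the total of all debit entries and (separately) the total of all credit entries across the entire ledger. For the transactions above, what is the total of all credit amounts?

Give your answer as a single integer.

Txn 1: credit+=96
Txn 2: credit+=413
Txn 3: credit+=359
Txn 4: credit+=55
Total credits = 923

Answer: 923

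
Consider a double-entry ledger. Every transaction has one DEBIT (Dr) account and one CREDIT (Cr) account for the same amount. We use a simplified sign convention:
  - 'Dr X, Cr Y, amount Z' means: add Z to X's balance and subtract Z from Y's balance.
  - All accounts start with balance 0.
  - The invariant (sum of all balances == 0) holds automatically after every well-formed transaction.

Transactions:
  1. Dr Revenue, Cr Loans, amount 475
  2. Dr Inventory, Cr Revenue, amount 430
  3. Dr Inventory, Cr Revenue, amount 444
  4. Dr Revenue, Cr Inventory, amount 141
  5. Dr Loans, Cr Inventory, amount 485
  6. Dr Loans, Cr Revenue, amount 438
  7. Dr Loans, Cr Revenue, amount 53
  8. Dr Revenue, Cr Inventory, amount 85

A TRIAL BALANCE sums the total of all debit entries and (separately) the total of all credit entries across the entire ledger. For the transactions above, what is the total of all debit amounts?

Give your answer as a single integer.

Txn 1: debit+=475
Txn 2: debit+=430
Txn 3: debit+=444
Txn 4: debit+=141
Txn 5: debit+=485
Txn 6: debit+=438
Txn 7: debit+=53
Txn 8: debit+=85
Total debits = 2551

Answer: 2551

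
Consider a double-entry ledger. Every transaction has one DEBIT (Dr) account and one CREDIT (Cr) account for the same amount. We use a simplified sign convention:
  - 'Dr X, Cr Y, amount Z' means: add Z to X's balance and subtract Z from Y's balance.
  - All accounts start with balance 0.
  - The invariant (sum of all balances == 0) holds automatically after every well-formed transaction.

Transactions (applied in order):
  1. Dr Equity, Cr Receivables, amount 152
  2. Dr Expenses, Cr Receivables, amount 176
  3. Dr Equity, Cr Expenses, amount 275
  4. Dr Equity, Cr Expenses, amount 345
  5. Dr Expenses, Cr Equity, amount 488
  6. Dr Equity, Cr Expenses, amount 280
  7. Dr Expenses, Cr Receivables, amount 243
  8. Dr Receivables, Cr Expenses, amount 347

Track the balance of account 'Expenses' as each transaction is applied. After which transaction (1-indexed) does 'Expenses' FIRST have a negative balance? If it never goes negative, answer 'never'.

After txn 1: Expenses=0
After txn 2: Expenses=176
After txn 3: Expenses=-99

Answer: 3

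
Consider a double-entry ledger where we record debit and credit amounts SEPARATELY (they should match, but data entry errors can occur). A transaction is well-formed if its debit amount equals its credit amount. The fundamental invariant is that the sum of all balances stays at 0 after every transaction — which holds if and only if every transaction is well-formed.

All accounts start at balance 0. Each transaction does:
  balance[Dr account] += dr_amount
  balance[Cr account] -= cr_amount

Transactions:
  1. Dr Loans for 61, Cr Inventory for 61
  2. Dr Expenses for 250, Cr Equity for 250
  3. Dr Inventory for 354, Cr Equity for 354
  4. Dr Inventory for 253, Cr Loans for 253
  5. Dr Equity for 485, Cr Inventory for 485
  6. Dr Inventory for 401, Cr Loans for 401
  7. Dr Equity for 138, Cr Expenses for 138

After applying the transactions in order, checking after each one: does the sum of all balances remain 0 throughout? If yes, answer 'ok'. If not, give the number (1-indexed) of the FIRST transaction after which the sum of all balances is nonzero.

After txn 1: dr=61 cr=61 sum_balances=0
After txn 2: dr=250 cr=250 sum_balances=0
After txn 3: dr=354 cr=354 sum_balances=0
After txn 4: dr=253 cr=253 sum_balances=0
After txn 5: dr=485 cr=485 sum_balances=0
After txn 6: dr=401 cr=401 sum_balances=0
After txn 7: dr=138 cr=138 sum_balances=0

Answer: ok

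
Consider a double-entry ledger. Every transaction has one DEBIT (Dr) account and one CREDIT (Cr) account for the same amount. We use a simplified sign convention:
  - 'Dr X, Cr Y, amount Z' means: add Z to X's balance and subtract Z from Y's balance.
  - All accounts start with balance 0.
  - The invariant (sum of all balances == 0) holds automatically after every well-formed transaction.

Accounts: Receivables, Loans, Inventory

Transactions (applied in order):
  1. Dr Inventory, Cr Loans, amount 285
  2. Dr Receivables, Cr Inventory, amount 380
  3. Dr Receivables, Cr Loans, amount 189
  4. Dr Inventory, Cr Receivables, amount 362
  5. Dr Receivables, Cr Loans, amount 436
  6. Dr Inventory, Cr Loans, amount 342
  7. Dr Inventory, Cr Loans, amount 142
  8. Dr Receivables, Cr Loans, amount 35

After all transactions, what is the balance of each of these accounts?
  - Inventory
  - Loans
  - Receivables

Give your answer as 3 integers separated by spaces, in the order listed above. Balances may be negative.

After txn 1 (Dr Inventory, Cr Loans, amount 285): Inventory=285 Loans=-285
After txn 2 (Dr Receivables, Cr Inventory, amount 380): Inventory=-95 Loans=-285 Receivables=380
After txn 3 (Dr Receivables, Cr Loans, amount 189): Inventory=-95 Loans=-474 Receivables=569
After txn 4 (Dr Inventory, Cr Receivables, amount 362): Inventory=267 Loans=-474 Receivables=207
After txn 5 (Dr Receivables, Cr Loans, amount 436): Inventory=267 Loans=-910 Receivables=643
After txn 6 (Dr Inventory, Cr Loans, amount 342): Inventory=609 Loans=-1252 Receivables=643
After txn 7 (Dr Inventory, Cr Loans, amount 142): Inventory=751 Loans=-1394 Receivables=643
After txn 8 (Dr Receivables, Cr Loans, amount 35): Inventory=751 Loans=-1429 Receivables=678

Answer: 751 -1429 678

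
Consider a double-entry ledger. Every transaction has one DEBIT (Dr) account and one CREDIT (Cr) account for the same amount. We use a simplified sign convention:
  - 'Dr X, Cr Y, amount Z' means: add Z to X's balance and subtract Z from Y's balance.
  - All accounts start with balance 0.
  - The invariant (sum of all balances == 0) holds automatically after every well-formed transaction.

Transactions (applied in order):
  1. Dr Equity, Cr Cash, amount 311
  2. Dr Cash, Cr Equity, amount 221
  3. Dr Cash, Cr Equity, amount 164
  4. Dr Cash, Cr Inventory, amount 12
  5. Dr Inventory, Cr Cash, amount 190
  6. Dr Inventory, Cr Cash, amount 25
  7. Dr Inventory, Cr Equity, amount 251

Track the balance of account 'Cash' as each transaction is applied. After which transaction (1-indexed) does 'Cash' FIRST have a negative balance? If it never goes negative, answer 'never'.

After txn 1: Cash=-311

Answer: 1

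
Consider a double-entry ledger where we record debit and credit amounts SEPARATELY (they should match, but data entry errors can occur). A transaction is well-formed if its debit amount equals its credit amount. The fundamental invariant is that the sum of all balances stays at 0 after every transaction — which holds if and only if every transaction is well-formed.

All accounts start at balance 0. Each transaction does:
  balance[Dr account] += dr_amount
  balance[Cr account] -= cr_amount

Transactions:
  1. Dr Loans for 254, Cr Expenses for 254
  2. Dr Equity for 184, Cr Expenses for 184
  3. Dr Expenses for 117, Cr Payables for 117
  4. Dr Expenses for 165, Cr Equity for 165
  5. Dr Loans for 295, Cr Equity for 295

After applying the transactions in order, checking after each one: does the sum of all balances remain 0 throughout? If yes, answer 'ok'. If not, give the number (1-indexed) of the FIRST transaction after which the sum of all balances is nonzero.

After txn 1: dr=254 cr=254 sum_balances=0
After txn 2: dr=184 cr=184 sum_balances=0
After txn 3: dr=117 cr=117 sum_balances=0
After txn 4: dr=165 cr=165 sum_balances=0
After txn 5: dr=295 cr=295 sum_balances=0

Answer: ok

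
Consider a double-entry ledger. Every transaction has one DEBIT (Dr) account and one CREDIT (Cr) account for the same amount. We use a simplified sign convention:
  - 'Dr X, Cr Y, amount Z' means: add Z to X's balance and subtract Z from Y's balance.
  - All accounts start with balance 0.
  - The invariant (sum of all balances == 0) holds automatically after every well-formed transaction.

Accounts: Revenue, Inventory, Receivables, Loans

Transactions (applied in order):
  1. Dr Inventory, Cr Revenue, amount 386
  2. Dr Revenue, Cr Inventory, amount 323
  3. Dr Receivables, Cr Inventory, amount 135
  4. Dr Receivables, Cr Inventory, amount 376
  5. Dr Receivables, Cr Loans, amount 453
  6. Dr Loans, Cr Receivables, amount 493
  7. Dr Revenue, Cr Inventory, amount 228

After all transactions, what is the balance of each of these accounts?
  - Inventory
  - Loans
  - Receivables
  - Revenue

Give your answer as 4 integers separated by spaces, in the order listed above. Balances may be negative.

Answer: -676 40 471 165

Derivation:
After txn 1 (Dr Inventory, Cr Revenue, amount 386): Inventory=386 Revenue=-386
After txn 2 (Dr Revenue, Cr Inventory, amount 323): Inventory=63 Revenue=-63
After txn 3 (Dr Receivables, Cr Inventory, amount 135): Inventory=-72 Receivables=135 Revenue=-63
After txn 4 (Dr Receivables, Cr Inventory, amount 376): Inventory=-448 Receivables=511 Revenue=-63
After txn 5 (Dr Receivables, Cr Loans, amount 453): Inventory=-448 Loans=-453 Receivables=964 Revenue=-63
After txn 6 (Dr Loans, Cr Receivables, amount 493): Inventory=-448 Loans=40 Receivables=471 Revenue=-63
After txn 7 (Dr Revenue, Cr Inventory, amount 228): Inventory=-676 Loans=40 Receivables=471 Revenue=165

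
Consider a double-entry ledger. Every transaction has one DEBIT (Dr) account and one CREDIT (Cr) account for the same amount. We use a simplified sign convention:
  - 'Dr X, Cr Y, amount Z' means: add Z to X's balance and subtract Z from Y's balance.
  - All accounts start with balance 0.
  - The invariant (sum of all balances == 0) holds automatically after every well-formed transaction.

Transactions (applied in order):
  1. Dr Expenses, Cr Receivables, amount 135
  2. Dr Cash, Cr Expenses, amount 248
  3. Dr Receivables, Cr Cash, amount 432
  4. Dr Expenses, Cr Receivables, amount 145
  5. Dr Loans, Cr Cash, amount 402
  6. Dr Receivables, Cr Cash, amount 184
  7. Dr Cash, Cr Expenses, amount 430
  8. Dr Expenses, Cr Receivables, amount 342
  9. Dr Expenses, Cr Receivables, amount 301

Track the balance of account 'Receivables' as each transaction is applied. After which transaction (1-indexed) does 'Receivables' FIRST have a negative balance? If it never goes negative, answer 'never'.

Answer: 1

Derivation:
After txn 1: Receivables=-135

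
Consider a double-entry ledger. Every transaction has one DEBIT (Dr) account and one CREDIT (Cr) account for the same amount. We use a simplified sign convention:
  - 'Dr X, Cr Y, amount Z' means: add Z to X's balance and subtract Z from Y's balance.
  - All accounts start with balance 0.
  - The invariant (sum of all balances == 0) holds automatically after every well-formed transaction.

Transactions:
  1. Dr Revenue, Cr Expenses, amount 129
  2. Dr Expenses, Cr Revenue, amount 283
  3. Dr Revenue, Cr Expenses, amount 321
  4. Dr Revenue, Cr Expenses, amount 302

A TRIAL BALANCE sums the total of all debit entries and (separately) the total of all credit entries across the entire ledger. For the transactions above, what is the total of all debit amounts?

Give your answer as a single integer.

Answer: 1035

Derivation:
Txn 1: debit+=129
Txn 2: debit+=283
Txn 3: debit+=321
Txn 4: debit+=302
Total debits = 1035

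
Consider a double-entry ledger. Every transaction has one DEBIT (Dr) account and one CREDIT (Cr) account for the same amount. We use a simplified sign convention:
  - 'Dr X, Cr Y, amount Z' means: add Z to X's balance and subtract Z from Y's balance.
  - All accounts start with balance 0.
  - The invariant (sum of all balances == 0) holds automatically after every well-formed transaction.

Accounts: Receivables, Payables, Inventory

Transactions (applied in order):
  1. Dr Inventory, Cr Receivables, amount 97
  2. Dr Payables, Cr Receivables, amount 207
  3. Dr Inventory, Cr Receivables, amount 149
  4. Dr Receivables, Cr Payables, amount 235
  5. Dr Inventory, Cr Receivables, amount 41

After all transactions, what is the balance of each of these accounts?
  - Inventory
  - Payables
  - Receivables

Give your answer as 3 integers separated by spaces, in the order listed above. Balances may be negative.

After txn 1 (Dr Inventory, Cr Receivables, amount 97): Inventory=97 Receivables=-97
After txn 2 (Dr Payables, Cr Receivables, amount 207): Inventory=97 Payables=207 Receivables=-304
After txn 3 (Dr Inventory, Cr Receivables, amount 149): Inventory=246 Payables=207 Receivables=-453
After txn 4 (Dr Receivables, Cr Payables, amount 235): Inventory=246 Payables=-28 Receivables=-218
After txn 5 (Dr Inventory, Cr Receivables, amount 41): Inventory=287 Payables=-28 Receivables=-259

Answer: 287 -28 -259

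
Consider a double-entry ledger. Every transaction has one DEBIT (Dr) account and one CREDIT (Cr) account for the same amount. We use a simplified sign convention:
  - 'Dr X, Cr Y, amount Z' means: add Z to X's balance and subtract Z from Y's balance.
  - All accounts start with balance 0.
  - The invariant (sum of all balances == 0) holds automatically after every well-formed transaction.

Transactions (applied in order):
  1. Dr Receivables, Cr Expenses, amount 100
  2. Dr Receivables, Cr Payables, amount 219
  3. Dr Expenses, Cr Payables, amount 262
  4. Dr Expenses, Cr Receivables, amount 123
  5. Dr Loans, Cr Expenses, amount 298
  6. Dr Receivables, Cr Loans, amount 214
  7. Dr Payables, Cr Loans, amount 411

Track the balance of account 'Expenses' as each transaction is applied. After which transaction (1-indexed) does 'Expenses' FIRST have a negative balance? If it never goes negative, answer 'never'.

After txn 1: Expenses=-100

Answer: 1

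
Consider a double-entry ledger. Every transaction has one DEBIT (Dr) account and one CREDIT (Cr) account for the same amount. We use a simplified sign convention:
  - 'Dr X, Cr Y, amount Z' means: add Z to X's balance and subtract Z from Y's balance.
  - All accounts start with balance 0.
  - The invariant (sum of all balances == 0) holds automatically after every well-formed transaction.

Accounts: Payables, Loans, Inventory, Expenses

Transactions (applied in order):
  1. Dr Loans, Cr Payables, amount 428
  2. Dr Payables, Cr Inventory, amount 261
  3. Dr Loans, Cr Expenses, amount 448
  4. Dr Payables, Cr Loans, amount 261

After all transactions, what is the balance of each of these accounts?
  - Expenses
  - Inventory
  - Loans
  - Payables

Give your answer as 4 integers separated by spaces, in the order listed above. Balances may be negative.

Answer: -448 -261 615 94

Derivation:
After txn 1 (Dr Loans, Cr Payables, amount 428): Loans=428 Payables=-428
After txn 2 (Dr Payables, Cr Inventory, amount 261): Inventory=-261 Loans=428 Payables=-167
After txn 3 (Dr Loans, Cr Expenses, amount 448): Expenses=-448 Inventory=-261 Loans=876 Payables=-167
After txn 4 (Dr Payables, Cr Loans, amount 261): Expenses=-448 Inventory=-261 Loans=615 Payables=94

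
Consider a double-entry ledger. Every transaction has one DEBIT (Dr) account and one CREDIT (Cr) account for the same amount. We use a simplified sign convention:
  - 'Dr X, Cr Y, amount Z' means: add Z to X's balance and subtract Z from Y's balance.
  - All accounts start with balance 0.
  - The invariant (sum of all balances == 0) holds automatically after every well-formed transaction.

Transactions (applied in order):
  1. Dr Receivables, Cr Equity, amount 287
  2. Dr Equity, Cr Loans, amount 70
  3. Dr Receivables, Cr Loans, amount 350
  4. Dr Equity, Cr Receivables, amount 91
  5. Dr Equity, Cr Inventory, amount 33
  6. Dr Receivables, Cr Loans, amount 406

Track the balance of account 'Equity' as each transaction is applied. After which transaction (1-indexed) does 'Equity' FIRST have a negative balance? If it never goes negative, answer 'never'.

After txn 1: Equity=-287

Answer: 1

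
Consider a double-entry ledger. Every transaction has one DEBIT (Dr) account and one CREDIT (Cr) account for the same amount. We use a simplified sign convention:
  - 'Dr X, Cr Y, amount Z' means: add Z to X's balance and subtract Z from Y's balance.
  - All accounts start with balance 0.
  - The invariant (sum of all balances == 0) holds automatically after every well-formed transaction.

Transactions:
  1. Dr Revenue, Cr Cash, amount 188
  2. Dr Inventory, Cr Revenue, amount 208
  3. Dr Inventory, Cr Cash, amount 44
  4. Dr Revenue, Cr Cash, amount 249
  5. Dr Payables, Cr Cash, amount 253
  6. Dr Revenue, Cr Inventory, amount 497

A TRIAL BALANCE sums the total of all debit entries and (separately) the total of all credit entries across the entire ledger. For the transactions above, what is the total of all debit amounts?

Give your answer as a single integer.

Answer: 1439

Derivation:
Txn 1: debit+=188
Txn 2: debit+=208
Txn 3: debit+=44
Txn 4: debit+=249
Txn 5: debit+=253
Txn 6: debit+=497
Total debits = 1439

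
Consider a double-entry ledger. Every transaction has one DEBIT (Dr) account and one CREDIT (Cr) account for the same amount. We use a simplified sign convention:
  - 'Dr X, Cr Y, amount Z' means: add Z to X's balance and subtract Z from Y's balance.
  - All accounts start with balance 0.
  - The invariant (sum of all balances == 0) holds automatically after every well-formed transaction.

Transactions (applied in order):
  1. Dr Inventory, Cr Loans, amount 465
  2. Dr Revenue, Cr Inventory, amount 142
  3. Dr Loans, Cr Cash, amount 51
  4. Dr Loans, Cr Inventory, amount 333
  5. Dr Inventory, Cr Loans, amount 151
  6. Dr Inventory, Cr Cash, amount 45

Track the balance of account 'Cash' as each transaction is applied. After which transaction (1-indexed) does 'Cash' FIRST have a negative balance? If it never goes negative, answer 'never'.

Answer: 3

Derivation:
After txn 1: Cash=0
After txn 2: Cash=0
After txn 3: Cash=-51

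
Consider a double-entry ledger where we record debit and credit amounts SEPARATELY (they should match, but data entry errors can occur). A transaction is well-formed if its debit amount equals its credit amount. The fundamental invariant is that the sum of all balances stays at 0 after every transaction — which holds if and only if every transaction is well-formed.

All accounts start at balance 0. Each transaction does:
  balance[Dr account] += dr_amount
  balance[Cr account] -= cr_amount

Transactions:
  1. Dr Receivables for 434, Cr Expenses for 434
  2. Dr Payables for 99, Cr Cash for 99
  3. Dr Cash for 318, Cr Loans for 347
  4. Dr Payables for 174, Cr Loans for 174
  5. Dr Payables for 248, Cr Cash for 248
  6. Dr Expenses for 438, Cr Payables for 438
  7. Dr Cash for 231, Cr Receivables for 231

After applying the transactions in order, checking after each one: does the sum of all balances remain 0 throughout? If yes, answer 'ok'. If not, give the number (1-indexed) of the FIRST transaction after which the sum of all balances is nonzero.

Answer: 3

Derivation:
After txn 1: dr=434 cr=434 sum_balances=0
After txn 2: dr=99 cr=99 sum_balances=0
After txn 3: dr=318 cr=347 sum_balances=-29
After txn 4: dr=174 cr=174 sum_balances=-29
After txn 5: dr=248 cr=248 sum_balances=-29
After txn 6: dr=438 cr=438 sum_balances=-29
After txn 7: dr=231 cr=231 sum_balances=-29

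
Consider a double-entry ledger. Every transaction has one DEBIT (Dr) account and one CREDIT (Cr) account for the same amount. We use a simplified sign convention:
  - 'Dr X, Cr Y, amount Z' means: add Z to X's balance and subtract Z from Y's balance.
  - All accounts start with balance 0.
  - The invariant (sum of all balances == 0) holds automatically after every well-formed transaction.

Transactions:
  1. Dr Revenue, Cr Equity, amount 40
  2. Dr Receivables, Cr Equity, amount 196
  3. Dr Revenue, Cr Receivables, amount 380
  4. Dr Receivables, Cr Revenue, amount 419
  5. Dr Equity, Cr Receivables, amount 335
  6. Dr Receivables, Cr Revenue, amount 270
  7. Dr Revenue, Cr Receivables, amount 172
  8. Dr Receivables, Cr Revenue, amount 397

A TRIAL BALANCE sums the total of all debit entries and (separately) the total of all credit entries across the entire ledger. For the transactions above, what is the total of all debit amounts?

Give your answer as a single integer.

Answer: 2209

Derivation:
Txn 1: debit+=40
Txn 2: debit+=196
Txn 3: debit+=380
Txn 4: debit+=419
Txn 5: debit+=335
Txn 6: debit+=270
Txn 7: debit+=172
Txn 8: debit+=397
Total debits = 2209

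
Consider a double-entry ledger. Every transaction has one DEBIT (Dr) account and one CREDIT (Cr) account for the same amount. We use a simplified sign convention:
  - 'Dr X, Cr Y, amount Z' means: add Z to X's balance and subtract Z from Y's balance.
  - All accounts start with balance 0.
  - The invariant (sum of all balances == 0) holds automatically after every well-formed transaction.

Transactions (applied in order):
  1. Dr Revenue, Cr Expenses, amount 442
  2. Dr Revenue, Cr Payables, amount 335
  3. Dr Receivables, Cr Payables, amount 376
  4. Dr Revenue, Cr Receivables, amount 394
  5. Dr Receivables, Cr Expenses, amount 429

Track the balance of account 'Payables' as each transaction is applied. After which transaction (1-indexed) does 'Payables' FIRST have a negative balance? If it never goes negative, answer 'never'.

After txn 1: Payables=0
After txn 2: Payables=-335

Answer: 2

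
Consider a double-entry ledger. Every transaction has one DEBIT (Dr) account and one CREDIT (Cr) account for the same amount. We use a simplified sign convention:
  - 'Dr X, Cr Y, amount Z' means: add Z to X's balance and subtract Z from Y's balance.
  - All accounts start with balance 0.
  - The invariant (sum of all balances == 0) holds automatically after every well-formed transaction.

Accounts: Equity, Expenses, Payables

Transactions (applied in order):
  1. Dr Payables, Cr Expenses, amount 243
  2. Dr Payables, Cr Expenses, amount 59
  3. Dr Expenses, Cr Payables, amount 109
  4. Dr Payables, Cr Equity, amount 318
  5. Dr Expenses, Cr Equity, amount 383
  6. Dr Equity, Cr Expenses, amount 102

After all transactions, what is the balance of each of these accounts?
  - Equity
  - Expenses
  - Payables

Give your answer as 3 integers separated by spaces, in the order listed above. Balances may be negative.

Answer: -599 88 511

Derivation:
After txn 1 (Dr Payables, Cr Expenses, amount 243): Expenses=-243 Payables=243
After txn 2 (Dr Payables, Cr Expenses, amount 59): Expenses=-302 Payables=302
After txn 3 (Dr Expenses, Cr Payables, amount 109): Expenses=-193 Payables=193
After txn 4 (Dr Payables, Cr Equity, amount 318): Equity=-318 Expenses=-193 Payables=511
After txn 5 (Dr Expenses, Cr Equity, amount 383): Equity=-701 Expenses=190 Payables=511
After txn 6 (Dr Equity, Cr Expenses, amount 102): Equity=-599 Expenses=88 Payables=511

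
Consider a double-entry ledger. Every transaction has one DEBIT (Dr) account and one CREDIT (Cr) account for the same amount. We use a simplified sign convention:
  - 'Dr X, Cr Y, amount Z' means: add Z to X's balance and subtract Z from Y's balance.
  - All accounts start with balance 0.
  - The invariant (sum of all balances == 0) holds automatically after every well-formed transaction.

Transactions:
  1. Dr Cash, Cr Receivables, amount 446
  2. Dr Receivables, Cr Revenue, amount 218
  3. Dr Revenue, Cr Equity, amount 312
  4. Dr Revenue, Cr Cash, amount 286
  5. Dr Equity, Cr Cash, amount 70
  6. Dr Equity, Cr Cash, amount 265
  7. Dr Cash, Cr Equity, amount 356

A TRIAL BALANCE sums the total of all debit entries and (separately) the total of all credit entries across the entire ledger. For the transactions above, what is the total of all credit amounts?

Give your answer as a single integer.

Txn 1: credit+=446
Txn 2: credit+=218
Txn 3: credit+=312
Txn 4: credit+=286
Txn 5: credit+=70
Txn 6: credit+=265
Txn 7: credit+=356
Total credits = 1953

Answer: 1953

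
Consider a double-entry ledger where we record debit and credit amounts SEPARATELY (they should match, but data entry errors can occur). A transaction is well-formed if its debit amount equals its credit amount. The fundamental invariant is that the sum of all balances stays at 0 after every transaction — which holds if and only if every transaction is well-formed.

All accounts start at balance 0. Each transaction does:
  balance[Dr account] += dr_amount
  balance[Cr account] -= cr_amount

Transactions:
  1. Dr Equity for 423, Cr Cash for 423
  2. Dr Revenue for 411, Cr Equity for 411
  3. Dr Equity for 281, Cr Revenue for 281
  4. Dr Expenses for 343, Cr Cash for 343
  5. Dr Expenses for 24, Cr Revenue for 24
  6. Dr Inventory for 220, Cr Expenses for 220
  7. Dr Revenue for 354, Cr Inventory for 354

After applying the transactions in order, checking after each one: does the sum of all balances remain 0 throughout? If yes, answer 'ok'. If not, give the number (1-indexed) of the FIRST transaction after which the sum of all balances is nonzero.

Answer: ok

Derivation:
After txn 1: dr=423 cr=423 sum_balances=0
After txn 2: dr=411 cr=411 sum_balances=0
After txn 3: dr=281 cr=281 sum_balances=0
After txn 4: dr=343 cr=343 sum_balances=0
After txn 5: dr=24 cr=24 sum_balances=0
After txn 6: dr=220 cr=220 sum_balances=0
After txn 7: dr=354 cr=354 sum_balances=0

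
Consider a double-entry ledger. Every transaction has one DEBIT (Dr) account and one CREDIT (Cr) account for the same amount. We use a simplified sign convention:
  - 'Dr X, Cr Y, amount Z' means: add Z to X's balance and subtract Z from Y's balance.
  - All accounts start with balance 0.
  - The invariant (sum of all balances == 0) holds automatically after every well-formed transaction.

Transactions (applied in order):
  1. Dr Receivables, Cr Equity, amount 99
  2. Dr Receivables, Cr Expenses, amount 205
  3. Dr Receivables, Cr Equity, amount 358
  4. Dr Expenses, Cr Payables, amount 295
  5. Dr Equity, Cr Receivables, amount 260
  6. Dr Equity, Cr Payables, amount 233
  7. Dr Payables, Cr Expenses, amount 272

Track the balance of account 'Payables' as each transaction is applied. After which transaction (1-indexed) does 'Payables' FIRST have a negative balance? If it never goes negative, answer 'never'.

Answer: 4

Derivation:
After txn 1: Payables=0
After txn 2: Payables=0
After txn 3: Payables=0
After txn 4: Payables=-295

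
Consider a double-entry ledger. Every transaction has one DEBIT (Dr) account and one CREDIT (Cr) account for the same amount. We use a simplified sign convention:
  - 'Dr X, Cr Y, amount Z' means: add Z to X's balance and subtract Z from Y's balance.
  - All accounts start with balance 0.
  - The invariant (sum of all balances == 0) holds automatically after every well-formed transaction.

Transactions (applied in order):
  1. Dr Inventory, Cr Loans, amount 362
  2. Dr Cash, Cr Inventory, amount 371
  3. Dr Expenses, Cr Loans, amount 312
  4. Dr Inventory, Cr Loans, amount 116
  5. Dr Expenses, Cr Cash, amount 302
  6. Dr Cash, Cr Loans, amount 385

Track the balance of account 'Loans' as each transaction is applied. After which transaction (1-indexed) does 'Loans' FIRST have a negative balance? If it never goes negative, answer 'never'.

After txn 1: Loans=-362

Answer: 1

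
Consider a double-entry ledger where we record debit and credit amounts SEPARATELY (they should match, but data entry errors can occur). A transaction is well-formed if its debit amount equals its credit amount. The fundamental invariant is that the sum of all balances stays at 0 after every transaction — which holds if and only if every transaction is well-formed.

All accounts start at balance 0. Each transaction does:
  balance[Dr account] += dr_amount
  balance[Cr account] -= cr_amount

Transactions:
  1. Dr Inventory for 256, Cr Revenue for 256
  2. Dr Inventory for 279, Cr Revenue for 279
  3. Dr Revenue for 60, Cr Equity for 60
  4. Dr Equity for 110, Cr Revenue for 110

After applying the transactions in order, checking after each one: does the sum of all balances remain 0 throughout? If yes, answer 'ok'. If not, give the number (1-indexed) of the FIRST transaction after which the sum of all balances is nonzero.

Answer: ok

Derivation:
After txn 1: dr=256 cr=256 sum_balances=0
After txn 2: dr=279 cr=279 sum_balances=0
After txn 3: dr=60 cr=60 sum_balances=0
After txn 4: dr=110 cr=110 sum_balances=0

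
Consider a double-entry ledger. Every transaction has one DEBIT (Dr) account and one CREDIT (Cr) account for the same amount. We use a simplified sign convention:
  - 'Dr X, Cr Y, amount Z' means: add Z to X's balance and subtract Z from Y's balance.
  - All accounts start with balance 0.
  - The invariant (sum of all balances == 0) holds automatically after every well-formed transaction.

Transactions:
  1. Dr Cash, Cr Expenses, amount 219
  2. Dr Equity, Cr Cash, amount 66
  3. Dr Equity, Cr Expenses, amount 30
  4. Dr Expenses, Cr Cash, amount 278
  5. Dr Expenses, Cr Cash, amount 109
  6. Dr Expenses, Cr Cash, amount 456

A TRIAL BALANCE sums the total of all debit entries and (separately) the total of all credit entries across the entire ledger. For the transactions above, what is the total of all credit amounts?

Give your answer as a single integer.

Txn 1: credit+=219
Txn 2: credit+=66
Txn 3: credit+=30
Txn 4: credit+=278
Txn 5: credit+=109
Txn 6: credit+=456
Total credits = 1158

Answer: 1158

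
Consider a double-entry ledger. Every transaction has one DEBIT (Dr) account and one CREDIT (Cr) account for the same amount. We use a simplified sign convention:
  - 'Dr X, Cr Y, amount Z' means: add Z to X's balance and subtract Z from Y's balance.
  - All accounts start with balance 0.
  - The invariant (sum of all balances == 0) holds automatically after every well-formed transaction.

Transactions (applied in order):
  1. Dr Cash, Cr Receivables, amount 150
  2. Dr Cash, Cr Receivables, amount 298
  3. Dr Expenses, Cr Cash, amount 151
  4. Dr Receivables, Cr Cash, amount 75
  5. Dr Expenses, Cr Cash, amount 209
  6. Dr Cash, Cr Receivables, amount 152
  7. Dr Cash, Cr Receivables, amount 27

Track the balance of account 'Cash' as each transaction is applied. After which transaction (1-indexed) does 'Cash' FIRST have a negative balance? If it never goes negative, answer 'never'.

After txn 1: Cash=150
After txn 2: Cash=448
After txn 3: Cash=297
After txn 4: Cash=222
After txn 5: Cash=13
After txn 6: Cash=165
After txn 7: Cash=192

Answer: never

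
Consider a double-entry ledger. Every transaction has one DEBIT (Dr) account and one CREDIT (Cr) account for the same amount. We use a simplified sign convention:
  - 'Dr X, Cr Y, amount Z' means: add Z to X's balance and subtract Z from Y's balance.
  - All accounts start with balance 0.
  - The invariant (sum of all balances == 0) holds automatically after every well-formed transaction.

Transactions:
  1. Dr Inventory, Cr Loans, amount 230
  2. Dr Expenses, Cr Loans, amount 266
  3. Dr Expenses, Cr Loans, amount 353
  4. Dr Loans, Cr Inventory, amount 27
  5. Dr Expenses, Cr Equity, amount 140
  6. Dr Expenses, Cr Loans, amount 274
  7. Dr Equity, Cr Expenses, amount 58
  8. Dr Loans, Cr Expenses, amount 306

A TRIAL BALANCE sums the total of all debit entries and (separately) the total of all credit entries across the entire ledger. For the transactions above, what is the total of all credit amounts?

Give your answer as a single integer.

Txn 1: credit+=230
Txn 2: credit+=266
Txn 3: credit+=353
Txn 4: credit+=27
Txn 5: credit+=140
Txn 6: credit+=274
Txn 7: credit+=58
Txn 8: credit+=306
Total credits = 1654

Answer: 1654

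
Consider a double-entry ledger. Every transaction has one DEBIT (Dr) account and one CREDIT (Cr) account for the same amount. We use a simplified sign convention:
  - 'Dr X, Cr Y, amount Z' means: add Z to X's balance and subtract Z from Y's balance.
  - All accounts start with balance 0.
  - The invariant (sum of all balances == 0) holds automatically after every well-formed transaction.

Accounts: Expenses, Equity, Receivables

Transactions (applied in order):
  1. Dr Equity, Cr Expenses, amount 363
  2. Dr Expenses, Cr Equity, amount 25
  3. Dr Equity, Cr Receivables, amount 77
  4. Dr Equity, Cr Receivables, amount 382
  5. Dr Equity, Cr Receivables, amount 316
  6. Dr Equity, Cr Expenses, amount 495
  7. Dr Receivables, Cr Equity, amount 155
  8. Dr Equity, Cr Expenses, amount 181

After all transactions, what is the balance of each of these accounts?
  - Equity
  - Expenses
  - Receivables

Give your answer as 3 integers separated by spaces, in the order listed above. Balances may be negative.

After txn 1 (Dr Equity, Cr Expenses, amount 363): Equity=363 Expenses=-363
After txn 2 (Dr Expenses, Cr Equity, amount 25): Equity=338 Expenses=-338
After txn 3 (Dr Equity, Cr Receivables, amount 77): Equity=415 Expenses=-338 Receivables=-77
After txn 4 (Dr Equity, Cr Receivables, amount 382): Equity=797 Expenses=-338 Receivables=-459
After txn 5 (Dr Equity, Cr Receivables, amount 316): Equity=1113 Expenses=-338 Receivables=-775
After txn 6 (Dr Equity, Cr Expenses, amount 495): Equity=1608 Expenses=-833 Receivables=-775
After txn 7 (Dr Receivables, Cr Equity, amount 155): Equity=1453 Expenses=-833 Receivables=-620
After txn 8 (Dr Equity, Cr Expenses, amount 181): Equity=1634 Expenses=-1014 Receivables=-620

Answer: 1634 -1014 -620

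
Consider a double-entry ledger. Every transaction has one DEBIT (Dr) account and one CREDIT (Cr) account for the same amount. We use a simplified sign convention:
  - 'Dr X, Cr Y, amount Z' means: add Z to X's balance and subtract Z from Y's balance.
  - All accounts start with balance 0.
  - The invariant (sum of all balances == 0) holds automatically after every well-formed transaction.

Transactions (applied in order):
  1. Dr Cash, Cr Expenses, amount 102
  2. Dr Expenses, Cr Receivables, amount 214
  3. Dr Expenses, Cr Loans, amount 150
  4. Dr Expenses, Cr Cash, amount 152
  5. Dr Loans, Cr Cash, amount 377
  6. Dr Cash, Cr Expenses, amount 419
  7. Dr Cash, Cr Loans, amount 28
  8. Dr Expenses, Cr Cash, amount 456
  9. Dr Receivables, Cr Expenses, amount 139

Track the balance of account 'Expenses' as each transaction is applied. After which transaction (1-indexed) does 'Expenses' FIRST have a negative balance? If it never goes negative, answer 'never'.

After txn 1: Expenses=-102

Answer: 1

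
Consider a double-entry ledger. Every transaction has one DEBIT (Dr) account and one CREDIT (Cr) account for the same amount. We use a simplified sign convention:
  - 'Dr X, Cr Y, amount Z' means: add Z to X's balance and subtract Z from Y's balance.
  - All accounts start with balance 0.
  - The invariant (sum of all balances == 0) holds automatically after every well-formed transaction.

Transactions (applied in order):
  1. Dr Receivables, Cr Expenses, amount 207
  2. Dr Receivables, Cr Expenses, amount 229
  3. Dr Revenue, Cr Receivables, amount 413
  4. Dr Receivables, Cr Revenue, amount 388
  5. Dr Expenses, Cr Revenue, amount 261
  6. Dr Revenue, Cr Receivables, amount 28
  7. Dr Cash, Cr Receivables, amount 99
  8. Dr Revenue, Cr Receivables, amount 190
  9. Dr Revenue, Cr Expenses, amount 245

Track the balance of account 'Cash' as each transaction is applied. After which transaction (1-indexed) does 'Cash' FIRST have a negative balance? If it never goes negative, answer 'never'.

Answer: never

Derivation:
After txn 1: Cash=0
After txn 2: Cash=0
After txn 3: Cash=0
After txn 4: Cash=0
After txn 5: Cash=0
After txn 6: Cash=0
After txn 7: Cash=99
After txn 8: Cash=99
After txn 9: Cash=99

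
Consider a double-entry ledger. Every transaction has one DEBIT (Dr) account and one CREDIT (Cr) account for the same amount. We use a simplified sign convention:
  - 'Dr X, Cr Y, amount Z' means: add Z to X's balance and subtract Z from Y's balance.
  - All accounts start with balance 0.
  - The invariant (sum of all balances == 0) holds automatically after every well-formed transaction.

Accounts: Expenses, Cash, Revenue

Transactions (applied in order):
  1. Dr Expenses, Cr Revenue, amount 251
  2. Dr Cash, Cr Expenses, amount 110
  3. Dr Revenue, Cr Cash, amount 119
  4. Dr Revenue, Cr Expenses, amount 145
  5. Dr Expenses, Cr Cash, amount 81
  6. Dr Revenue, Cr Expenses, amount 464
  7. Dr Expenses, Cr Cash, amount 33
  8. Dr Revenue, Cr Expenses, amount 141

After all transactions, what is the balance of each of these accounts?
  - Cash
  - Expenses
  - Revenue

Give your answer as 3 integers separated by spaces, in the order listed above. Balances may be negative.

Answer: -123 -495 618

Derivation:
After txn 1 (Dr Expenses, Cr Revenue, amount 251): Expenses=251 Revenue=-251
After txn 2 (Dr Cash, Cr Expenses, amount 110): Cash=110 Expenses=141 Revenue=-251
After txn 3 (Dr Revenue, Cr Cash, amount 119): Cash=-9 Expenses=141 Revenue=-132
After txn 4 (Dr Revenue, Cr Expenses, amount 145): Cash=-9 Expenses=-4 Revenue=13
After txn 5 (Dr Expenses, Cr Cash, amount 81): Cash=-90 Expenses=77 Revenue=13
After txn 6 (Dr Revenue, Cr Expenses, amount 464): Cash=-90 Expenses=-387 Revenue=477
After txn 7 (Dr Expenses, Cr Cash, amount 33): Cash=-123 Expenses=-354 Revenue=477
After txn 8 (Dr Revenue, Cr Expenses, amount 141): Cash=-123 Expenses=-495 Revenue=618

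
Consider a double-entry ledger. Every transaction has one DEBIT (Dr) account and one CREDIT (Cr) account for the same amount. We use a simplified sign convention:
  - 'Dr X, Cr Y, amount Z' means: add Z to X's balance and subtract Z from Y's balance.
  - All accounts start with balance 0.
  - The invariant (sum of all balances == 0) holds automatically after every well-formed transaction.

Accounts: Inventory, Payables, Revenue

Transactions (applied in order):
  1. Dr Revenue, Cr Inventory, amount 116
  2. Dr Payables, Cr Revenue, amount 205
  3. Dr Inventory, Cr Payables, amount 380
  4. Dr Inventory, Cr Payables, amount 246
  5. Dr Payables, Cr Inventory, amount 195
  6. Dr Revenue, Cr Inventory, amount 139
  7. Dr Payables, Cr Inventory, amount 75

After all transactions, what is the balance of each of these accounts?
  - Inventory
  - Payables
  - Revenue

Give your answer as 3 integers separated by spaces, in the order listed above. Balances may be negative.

Answer: 101 -151 50

Derivation:
After txn 1 (Dr Revenue, Cr Inventory, amount 116): Inventory=-116 Revenue=116
After txn 2 (Dr Payables, Cr Revenue, amount 205): Inventory=-116 Payables=205 Revenue=-89
After txn 3 (Dr Inventory, Cr Payables, amount 380): Inventory=264 Payables=-175 Revenue=-89
After txn 4 (Dr Inventory, Cr Payables, amount 246): Inventory=510 Payables=-421 Revenue=-89
After txn 5 (Dr Payables, Cr Inventory, amount 195): Inventory=315 Payables=-226 Revenue=-89
After txn 6 (Dr Revenue, Cr Inventory, amount 139): Inventory=176 Payables=-226 Revenue=50
After txn 7 (Dr Payables, Cr Inventory, amount 75): Inventory=101 Payables=-151 Revenue=50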